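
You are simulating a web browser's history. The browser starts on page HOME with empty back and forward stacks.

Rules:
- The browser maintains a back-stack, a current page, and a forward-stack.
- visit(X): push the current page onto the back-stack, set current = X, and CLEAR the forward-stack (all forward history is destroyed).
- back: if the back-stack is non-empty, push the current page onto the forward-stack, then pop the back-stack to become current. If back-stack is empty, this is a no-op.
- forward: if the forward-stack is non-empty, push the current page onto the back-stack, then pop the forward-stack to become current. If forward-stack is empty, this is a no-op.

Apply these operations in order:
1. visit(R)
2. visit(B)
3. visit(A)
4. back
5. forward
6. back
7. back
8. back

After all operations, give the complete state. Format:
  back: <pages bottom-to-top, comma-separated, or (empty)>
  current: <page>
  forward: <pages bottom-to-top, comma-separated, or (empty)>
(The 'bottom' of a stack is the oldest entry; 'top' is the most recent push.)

Answer: back: (empty)
current: HOME
forward: A,B,R

Derivation:
After 1 (visit(R)): cur=R back=1 fwd=0
After 2 (visit(B)): cur=B back=2 fwd=0
After 3 (visit(A)): cur=A back=3 fwd=0
After 4 (back): cur=B back=2 fwd=1
After 5 (forward): cur=A back=3 fwd=0
After 6 (back): cur=B back=2 fwd=1
After 7 (back): cur=R back=1 fwd=2
After 8 (back): cur=HOME back=0 fwd=3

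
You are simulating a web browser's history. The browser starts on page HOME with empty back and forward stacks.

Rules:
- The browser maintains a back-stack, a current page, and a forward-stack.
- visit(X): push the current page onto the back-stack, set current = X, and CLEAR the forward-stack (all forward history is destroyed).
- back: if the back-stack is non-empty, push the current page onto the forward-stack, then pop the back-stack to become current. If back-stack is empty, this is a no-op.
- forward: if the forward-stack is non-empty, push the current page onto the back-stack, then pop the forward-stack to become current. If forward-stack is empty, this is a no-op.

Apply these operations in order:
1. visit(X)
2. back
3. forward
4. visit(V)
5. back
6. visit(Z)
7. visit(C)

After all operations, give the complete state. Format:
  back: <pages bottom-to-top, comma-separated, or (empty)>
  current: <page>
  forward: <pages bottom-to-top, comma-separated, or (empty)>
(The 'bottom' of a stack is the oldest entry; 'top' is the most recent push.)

After 1 (visit(X)): cur=X back=1 fwd=0
After 2 (back): cur=HOME back=0 fwd=1
After 3 (forward): cur=X back=1 fwd=0
After 4 (visit(V)): cur=V back=2 fwd=0
After 5 (back): cur=X back=1 fwd=1
After 6 (visit(Z)): cur=Z back=2 fwd=0
After 7 (visit(C)): cur=C back=3 fwd=0

Answer: back: HOME,X,Z
current: C
forward: (empty)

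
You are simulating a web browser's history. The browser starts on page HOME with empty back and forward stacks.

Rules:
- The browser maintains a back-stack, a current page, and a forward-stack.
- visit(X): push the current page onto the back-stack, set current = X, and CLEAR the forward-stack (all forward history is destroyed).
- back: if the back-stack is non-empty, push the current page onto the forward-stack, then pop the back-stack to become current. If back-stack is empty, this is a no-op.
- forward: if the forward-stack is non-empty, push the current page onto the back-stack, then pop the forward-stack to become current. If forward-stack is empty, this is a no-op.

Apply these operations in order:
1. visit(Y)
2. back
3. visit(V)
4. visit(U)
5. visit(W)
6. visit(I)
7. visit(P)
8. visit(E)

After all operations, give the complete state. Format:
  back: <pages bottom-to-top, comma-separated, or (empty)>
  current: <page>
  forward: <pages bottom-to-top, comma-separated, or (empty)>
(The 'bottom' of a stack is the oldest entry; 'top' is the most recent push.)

After 1 (visit(Y)): cur=Y back=1 fwd=0
After 2 (back): cur=HOME back=0 fwd=1
After 3 (visit(V)): cur=V back=1 fwd=0
After 4 (visit(U)): cur=U back=2 fwd=0
After 5 (visit(W)): cur=W back=3 fwd=0
After 6 (visit(I)): cur=I back=4 fwd=0
After 7 (visit(P)): cur=P back=5 fwd=0
After 8 (visit(E)): cur=E back=6 fwd=0

Answer: back: HOME,V,U,W,I,P
current: E
forward: (empty)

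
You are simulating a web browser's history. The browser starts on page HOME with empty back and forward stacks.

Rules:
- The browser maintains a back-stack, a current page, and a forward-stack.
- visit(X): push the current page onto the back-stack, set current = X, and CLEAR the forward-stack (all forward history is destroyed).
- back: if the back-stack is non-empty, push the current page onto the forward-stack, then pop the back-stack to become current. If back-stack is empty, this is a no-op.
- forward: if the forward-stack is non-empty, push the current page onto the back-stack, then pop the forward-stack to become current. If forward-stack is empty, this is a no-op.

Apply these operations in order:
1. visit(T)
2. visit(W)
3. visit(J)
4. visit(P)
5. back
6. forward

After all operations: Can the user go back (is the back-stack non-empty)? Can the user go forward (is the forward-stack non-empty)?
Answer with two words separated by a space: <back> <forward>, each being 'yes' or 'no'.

Answer: yes no

Derivation:
After 1 (visit(T)): cur=T back=1 fwd=0
After 2 (visit(W)): cur=W back=2 fwd=0
After 3 (visit(J)): cur=J back=3 fwd=0
After 4 (visit(P)): cur=P back=4 fwd=0
After 5 (back): cur=J back=3 fwd=1
After 6 (forward): cur=P back=4 fwd=0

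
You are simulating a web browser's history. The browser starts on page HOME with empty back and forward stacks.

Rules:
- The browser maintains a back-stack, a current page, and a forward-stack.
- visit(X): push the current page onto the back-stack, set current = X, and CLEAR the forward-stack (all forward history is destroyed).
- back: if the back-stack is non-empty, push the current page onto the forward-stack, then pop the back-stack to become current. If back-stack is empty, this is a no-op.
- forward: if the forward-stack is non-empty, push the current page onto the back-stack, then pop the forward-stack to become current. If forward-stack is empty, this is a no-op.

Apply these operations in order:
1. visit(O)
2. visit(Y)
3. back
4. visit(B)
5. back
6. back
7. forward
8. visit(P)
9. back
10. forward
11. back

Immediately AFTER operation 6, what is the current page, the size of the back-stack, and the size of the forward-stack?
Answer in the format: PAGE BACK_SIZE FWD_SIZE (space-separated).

After 1 (visit(O)): cur=O back=1 fwd=0
After 2 (visit(Y)): cur=Y back=2 fwd=0
After 3 (back): cur=O back=1 fwd=1
After 4 (visit(B)): cur=B back=2 fwd=0
After 5 (back): cur=O back=1 fwd=1
After 6 (back): cur=HOME back=0 fwd=2

HOME 0 2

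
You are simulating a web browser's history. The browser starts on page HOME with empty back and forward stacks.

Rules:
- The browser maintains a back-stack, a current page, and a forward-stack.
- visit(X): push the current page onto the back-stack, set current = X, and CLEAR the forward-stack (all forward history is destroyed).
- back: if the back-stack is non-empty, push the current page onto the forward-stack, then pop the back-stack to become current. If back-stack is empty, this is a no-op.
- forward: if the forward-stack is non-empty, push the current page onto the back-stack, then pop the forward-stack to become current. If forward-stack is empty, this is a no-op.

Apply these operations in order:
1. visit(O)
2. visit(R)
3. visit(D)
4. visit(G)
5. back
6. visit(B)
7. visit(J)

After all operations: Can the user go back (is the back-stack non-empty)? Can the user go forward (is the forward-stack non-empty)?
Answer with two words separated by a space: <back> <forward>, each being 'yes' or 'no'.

Answer: yes no

Derivation:
After 1 (visit(O)): cur=O back=1 fwd=0
After 2 (visit(R)): cur=R back=2 fwd=0
After 3 (visit(D)): cur=D back=3 fwd=0
After 4 (visit(G)): cur=G back=4 fwd=0
After 5 (back): cur=D back=3 fwd=1
After 6 (visit(B)): cur=B back=4 fwd=0
After 7 (visit(J)): cur=J back=5 fwd=0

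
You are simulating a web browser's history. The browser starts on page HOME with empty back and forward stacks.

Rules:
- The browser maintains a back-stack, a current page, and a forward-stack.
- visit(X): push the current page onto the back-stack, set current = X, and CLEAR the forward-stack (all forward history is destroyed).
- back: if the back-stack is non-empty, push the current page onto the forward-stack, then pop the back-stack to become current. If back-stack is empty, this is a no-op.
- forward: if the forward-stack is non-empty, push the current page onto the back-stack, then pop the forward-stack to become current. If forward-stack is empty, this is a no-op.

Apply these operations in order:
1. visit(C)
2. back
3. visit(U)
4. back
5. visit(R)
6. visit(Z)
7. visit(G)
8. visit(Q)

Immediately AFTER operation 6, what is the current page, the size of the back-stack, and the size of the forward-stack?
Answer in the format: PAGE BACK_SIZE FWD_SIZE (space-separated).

After 1 (visit(C)): cur=C back=1 fwd=0
After 2 (back): cur=HOME back=0 fwd=1
After 3 (visit(U)): cur=U back=1 fwd=0
After 4 (back): cur=HOME back=0 fwd=1
After 5 (visit(R)): cur=R back=1 fwd=0
After 6 (visit(Z)): cur=Z back=2 fwd=0

Z 2 0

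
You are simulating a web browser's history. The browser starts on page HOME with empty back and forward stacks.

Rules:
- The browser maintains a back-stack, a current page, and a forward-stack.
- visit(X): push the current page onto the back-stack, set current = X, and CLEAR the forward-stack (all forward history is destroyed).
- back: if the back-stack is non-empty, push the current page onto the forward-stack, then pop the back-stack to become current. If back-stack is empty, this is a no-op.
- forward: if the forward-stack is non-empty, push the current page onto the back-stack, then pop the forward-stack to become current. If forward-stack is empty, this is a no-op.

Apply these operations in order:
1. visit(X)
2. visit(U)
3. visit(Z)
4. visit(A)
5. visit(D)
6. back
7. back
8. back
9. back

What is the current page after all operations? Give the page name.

Answer: X

Derivation:
After 1 (visit(X)): cur=X back=1 fwd=0
After 2 (visit(U)): cur=U back=2 fwd=0
After 3 (visit(Z)): cur=Z back=3 fwd=0
After 4 (visit(A)): cur=A back=4 fwd=0
After 5 (visit(D)): cur=D back=5 fwd=0
After 6 (back): cur=A back=4 fwd=1
After 7 (back): cur=Z back=3 fwd=2
After 8 (back): cur=U back=2 fwd=3
After 9 (back): cur=X back=1 fwd=4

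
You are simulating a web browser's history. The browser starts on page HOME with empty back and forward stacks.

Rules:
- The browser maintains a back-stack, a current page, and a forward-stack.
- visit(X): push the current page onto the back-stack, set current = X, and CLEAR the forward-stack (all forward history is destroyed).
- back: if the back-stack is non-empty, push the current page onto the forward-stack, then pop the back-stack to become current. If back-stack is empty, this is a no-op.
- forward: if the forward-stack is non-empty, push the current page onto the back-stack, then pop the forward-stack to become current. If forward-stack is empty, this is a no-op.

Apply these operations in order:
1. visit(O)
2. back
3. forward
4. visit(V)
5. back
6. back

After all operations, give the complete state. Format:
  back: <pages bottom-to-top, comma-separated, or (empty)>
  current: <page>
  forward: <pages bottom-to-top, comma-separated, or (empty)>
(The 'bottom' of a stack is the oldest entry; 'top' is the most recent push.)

Answer: back: (empty)
current: HOME
forward: V,O

Derivation:
After 1 (visit(O)): cur=O back=1 fwd=0
After 2 (back): cur=HOME back=0 fwd=1
After 3 (forward): cur=O back=1 fwd=0
After 4 (visit(V)): cur=V back=2 fwd=0
After 5 (back): cur=O back=1 fwd=1
After 6 (back): cur=HOME back=0 fwd=2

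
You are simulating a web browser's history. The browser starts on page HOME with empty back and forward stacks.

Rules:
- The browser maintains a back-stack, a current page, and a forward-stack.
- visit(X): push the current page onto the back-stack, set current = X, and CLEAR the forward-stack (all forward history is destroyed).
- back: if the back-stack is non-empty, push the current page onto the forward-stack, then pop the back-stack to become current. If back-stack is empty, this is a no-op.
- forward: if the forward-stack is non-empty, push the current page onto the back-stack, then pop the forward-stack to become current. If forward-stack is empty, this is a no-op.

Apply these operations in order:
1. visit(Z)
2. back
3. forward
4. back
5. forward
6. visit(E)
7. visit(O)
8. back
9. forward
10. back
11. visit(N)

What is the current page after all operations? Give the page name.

Answer: N

Derivation:
After 1 (visit(Z)): cur=Z back=1 fwd=0
After 2 (back): cur=HOME back=0 fwd=1
After 3 (forward): cur=Z back=1 fwd=0
After 4 (back): cur=HOME back=0 fwd=1
After 5 (forward): cur=Z back=1 fwd=0
After 6 (visit(E)): cur=E back=2 fwd=0
After 7 (visit(O)): cur=O back=3 fwd=0
After 8 (back): cur=E back=2 fwd=1
After 9 (forward): cur=O back=3 fwd=0
After 10 (back): cur=E back=2 fwd=1
After 11 (visit(N)): cur=N back=3 fwd=0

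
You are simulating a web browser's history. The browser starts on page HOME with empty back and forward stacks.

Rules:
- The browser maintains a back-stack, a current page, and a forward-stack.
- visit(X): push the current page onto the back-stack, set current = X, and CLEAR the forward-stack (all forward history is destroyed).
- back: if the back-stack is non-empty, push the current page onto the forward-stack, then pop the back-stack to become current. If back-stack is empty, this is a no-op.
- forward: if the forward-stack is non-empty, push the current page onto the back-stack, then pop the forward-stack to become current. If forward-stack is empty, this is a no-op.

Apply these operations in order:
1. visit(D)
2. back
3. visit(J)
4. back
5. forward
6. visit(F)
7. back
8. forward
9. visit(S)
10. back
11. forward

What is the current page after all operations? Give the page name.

Answer: S

Derivation:
After 1 (visit(D)): cur=D back=1 fwd=0
After 2 (back): cur=HOME back=0 fwd=1
After 3 (visit(J)): cur=J back=1 fwd=0
After 4 (back): cur=HOME back=0 fwd=1
After 5 (forward): cur=J back=1 fwd=0
After 6 (visit(F)): cur=F back=2 fwd=0
After 7 (back): cur=J back=1 fwd=1
After 8 (forward): cur=F back=2 fwd=0
After 9 (visit(S)): cur=S back=3 fwd=0
After 10 (back): cur=F back=2 fwd=1
After 11 (forward): cur=S back=3 fwd=0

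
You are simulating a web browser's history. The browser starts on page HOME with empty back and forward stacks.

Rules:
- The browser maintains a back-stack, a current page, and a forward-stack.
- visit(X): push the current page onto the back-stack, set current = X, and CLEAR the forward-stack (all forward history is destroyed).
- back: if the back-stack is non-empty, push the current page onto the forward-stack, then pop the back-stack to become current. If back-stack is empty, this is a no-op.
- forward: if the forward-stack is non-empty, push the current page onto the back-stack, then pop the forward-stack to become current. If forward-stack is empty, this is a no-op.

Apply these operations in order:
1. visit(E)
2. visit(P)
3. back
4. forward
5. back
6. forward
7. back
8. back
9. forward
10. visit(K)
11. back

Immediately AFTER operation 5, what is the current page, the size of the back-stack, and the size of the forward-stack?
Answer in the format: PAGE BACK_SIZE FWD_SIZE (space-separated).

After 1 (visit(E)): cur=E back=1 fwd=0
After 2 (visit(P)): cur=P back=2 fwd=0
After 3 (back): cur=E back=1 fwd=1
After 4 (forward): cur=P back=2 fwd=0
After 5 (back): cur=E back=1 fwd=1

E 1 1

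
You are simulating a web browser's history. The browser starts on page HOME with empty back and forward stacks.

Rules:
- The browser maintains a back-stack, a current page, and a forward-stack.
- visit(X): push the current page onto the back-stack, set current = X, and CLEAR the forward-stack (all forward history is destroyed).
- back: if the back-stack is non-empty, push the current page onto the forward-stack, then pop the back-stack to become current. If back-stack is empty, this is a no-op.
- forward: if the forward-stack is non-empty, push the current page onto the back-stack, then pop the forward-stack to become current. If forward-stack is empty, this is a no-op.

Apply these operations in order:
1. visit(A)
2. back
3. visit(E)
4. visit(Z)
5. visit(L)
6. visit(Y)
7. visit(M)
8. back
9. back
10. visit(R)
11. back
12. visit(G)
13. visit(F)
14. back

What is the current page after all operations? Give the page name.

Answer: G

Derivation:
After 1 (visit(A)): cur=A back=1 fwd=0
After 2 (back): cur=HOME back=0 fwd=1
After 3 (visit(E)): cur=E back=1 fwd=0
After 4 (visit(Z)): cur=Z back=2 fwd=0
After 5 (visit(L)): cur=L back=3 fwd=0
After 6 (visit(Y)): cur=Y back=4 fwd=0
After 7 (visit(M)): cur=M back=5 fwd=0
After 8 (back): cur=Y back=4 fwd=1
After 9 (back): cur=L back=3 fwd=2
After 10 (visit(R)): cur=R back=4 fwd=0
After 11 (back): cur=L back=3 fwd=1
After 12 (visit(G)): cur=G back=4 fwd=0
After 13 (visit(F)): cur=F back=5 fwd=0
After 14 (back): cur=G back=4 fwd=1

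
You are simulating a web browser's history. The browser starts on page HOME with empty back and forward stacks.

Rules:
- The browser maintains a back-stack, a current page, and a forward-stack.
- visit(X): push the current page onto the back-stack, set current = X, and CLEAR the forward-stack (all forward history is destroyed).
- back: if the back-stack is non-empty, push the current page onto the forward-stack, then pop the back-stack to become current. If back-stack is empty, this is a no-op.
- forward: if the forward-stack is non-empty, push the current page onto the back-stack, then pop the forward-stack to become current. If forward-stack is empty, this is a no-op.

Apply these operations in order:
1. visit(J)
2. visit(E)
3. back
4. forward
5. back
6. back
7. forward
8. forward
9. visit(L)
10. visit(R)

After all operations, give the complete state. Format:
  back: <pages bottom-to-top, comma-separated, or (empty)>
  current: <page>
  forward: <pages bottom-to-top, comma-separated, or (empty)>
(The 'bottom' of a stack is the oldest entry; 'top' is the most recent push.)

After 1 (visit(J)): cur=J back=1 fwd=0
After 2 (visit(E)): cur=E back=2 fwd=0
After 3 (back): cur=J back=1 fwd=1
After 4 (forward): cur=E back=2 fwd=0
After 5 (back): cur=J back=1 fwd=1
After 6 (back): cur=HOME back=0 fwd=2
After 7 (forward): cur=J back=1 fwd=1
After 8 (forward): cur=E back=2 fwd=0
After 9 (visit(L)): cur=L back=3 fwd=0
After 10 (visit(R)): cur=R back=4 fwd=0

Answer: back: HOME,J,E,L
current: R
forward: (empty)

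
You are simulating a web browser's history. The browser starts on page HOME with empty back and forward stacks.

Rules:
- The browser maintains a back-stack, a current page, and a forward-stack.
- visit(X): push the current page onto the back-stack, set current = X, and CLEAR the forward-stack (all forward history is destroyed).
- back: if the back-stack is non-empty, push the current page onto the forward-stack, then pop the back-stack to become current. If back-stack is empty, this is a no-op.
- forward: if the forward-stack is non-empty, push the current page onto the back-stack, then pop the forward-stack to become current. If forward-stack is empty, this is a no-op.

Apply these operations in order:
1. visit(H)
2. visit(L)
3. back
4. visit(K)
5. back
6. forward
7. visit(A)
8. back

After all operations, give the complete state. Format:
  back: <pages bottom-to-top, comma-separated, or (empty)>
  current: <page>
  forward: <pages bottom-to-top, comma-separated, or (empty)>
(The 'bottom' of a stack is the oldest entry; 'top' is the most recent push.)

After 1 (visit(H)): cur=H back=1 fwd=0
After 2 (visit(L)): cur=L back=2 fwd=0
After 3 (back): cur=H back=1 fwd=1
After 4 (visit(K)): cur=K back=2 fwd=0
After 5 (back): cur=H back=1 fwd=1
After 6 (forward): cur=K back=2 fwd=0
After 7 (visit(A)): cur=A back=3 fwd=0
After 8 (back): cur=K back=2 fwd=1

Answer: back: HOME,H
current: K
forward: A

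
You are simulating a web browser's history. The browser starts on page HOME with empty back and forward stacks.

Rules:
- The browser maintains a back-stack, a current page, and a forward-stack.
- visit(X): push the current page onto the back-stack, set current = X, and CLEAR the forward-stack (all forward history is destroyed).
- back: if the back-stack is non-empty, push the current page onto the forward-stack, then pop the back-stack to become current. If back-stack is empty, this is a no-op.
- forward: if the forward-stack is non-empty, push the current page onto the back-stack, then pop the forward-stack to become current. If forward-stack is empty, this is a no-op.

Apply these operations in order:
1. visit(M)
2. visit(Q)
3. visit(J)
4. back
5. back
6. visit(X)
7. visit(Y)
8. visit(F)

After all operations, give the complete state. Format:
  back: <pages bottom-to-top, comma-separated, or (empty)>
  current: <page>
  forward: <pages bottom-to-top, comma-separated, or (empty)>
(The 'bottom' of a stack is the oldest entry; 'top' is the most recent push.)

After 1 (visit(M)): cur=M back=1 fwd=0
After 2 (visit(Q)): cur=Q back=2 fwd=0
After 3 (visit(J)): cur=J back=3 fwd=0
After 4 (back): cur=Q back=2 fwd=1
After 5 (back): cur=M back=1 fwd=2
After 6 (visit(X)): cur=X back=2 fwd=0
After 7 (visit(Y)): cur=Y back=3 fwd=0
After 8 (visit(F)): cur=F back=4 fwd=0

Answer: back: HOME,M,X,Y
current: F
forward: (empty)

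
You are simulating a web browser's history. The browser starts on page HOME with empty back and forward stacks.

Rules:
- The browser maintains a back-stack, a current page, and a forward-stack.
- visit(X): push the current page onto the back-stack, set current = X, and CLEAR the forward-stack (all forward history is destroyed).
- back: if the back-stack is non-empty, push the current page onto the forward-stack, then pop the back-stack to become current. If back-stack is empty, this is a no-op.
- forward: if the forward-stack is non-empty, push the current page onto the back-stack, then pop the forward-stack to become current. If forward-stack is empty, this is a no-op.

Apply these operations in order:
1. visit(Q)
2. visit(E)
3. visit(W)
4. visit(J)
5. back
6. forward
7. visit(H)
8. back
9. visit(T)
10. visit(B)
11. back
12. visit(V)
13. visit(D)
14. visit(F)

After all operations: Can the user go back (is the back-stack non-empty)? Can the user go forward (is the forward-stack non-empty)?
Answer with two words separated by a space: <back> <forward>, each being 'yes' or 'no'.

After 1 (visit(Q)): cur=Q back=1 fwd=0
After 2 (visit(E)): cur=E back=2 fwd=0
After 3 (visit(W)): cur=W back=3 fwd=0
After 4 (visit(J)): cur=J back=4 fwd=0
After 5 (back): cur=W back=3 fwd=1
After 6 (forward): cur=J back=4 fwd=0
After 7 (visit(H)): cur=H back=5 fwd=0
After 8 (back): cur=J back=4 fwd=1
After 9 (visit(T)): cur=T back=5 fwd=0
After 10 (visit(B)): cur=B back=6 fwd=0
After 11 (back): cur=T back=5 fwd=1
After 12 (visit(V)): cur=V back=6 fwd=0
After 13 (visit(D)): cur=D back=7 fwd=0
After 14 (visit(F)): cur=F back=8 fwd=0

Answer: yes no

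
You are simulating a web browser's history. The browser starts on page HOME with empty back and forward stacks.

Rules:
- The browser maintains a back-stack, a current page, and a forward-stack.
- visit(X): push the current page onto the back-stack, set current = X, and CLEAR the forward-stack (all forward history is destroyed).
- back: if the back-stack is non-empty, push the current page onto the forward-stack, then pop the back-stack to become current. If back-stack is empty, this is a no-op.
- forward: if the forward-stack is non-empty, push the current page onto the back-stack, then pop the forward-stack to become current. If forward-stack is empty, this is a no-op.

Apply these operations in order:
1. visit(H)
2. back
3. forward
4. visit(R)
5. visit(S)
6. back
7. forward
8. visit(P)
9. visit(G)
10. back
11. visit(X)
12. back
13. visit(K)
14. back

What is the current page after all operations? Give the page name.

After 1 (visit(H)): cur=H back=1 fwd=0
After 2 (back): cur=HOME back=0 fwd=1
After 3 (forward): cur=H back=1 fwd=0
After 4 (visit(R)): cur=R back=2 fwd=0
After 5 (visit(S)): cur=S back=3 fwd=0
After 6 (back): cur=R back=2 fwd=1
After 7 (forward): cur=S back=3 fwd=0
After 8 (visit(P)): cur=P back=4 fwd=0
After 9 (visit(G)): cur=G back=5 fwd=0
After 10 (back): cur=P back=4 fwd=1
After 11 (visit(X)): cur=X back=5 fwd=0
After 12 (back): cur=P back=4 fwd=1
After 13 (visit(K)): cur=K back=5 fwd=0
After 14 (back): cur=P back=4 fwd=1

Answer: P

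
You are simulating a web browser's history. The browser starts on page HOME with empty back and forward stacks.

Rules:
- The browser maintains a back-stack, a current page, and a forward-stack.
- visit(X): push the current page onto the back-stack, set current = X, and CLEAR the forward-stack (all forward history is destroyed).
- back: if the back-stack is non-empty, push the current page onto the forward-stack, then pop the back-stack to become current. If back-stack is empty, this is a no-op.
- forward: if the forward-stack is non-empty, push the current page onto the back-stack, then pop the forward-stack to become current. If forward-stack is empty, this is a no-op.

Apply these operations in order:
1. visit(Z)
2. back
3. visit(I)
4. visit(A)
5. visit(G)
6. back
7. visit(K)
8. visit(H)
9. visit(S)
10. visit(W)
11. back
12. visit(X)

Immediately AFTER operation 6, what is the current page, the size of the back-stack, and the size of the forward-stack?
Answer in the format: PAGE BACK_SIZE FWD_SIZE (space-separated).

After 1 (visit(Z)): cur=Z back=1 fwd=0
After 2 (back): cur=HOME back=0 fwd=1
After 3 (visit(I)): cur=I back=1 fwd=0
After 4 (visit(A)): cur=A back=2 fwd=0
After 5 (visit(G)): cur=G back=3 fwd=0
After 6 (back): cur=A back=2 fwd=1

A 2 1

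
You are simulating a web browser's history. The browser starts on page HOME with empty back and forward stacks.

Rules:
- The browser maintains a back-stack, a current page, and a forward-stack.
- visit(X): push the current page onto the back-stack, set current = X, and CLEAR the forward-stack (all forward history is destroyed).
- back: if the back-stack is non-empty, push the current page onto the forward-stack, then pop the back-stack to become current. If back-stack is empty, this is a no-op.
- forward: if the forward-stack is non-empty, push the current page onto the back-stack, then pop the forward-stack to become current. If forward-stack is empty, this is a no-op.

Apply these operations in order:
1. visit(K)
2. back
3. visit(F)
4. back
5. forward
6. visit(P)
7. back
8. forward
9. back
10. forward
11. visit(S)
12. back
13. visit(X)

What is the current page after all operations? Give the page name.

After 1 (visit(K)): cur=K back=1 fwd=0
After 2 (back): cur=HOME back=0 fwd=1
After 3 (visit(F)): cur=F back=1 fwd=0
After 4 (back): cur=HOME back=0 fwd=1
After 5 (forward): cur=F back=1 fwd=0
After 6 (visit(P)): cur=P back=2 fwd=0
After 7 (back): cur=F back=1 fwd=1
After 8 (forward): cur=P back=2 fwd=0
After 9 (back): cur=F back=1 fwd=1
After 10 (forward): cur=P back=2 fwd=0
After 11 (visit(S)): cur=S back=3 fwd=0
After 12 (back): cur=P back=2 fwd=1
After 13 (visit(X)): cur=X back=3 fwd=0

Answer: X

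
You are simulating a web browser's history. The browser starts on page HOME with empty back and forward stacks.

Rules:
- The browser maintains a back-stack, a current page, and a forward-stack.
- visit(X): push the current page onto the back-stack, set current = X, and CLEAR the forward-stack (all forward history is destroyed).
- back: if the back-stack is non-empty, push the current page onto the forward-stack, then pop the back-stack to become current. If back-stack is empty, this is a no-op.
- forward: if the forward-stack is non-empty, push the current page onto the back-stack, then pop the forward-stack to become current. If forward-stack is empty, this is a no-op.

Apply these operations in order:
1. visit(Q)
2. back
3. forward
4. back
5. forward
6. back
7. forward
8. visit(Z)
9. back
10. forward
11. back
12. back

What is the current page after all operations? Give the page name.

After 1 (visit(Q)): cur=Q back=1 fwd=0
After 2 (back): cur=HOME back=0 fwd=1
After 3 (forward): cur=Q back=1 fwd=0
After 4 (back): cur=HOME back=0 fwd=1
After 5 (forward): cur=Q back=1 fwd=0
After 6 (back): cur=HOME back=0 fwd=1
After 7 (forward): cur=Q back=1 fwd=0
After 8 (visit(Z)): cur=Z back=2 fwd=0
After 9 (back): cur=Q back=1 fwd=1
After 10 (forward): cur=Z back=2 fwd=0
After 11 (back): cur=Q back=1 fwd=1
After 12 (back): cur=HOME back=0 fwd=2

Answer: HOME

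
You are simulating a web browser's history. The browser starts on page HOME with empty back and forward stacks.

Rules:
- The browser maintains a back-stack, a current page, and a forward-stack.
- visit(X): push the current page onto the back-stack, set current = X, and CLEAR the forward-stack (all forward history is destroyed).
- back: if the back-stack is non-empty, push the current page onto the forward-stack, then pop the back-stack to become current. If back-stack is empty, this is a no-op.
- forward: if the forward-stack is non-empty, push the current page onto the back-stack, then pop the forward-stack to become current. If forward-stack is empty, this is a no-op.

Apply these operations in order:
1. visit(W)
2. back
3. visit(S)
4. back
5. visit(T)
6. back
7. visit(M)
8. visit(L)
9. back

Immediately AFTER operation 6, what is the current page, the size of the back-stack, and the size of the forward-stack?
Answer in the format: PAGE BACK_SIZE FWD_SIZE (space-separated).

After 1 (visit(W)): cur=W back=1 fwd=0
After 2 (back): cur=HOME back=0 fwd=1
After 3 (visit(S)): cur=S back=1 fwd=0
After 4 (back): cur=HOME back=0 fwd=1
After 5 (visit(T)): cur=T back=1 fwd=0
After 6 (back): cur=HOME back=0 fwd=1

HOME 0 1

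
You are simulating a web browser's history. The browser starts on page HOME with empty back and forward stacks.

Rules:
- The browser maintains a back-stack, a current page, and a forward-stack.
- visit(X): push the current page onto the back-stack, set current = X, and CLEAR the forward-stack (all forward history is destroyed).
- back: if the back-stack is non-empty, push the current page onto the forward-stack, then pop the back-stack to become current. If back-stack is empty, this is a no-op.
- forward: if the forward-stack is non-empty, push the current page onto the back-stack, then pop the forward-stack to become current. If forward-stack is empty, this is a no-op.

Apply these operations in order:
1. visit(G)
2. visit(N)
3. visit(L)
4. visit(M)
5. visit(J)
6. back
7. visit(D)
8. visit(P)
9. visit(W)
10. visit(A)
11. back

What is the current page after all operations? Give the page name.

Answer: W

Derivation:
After 1 (visit(G)): cur=G back=1 fwd=0
After 2 (visit(N)): cur=N back=2 fwd=0
After 3 (visit(L)): cur=L back=3 fwd=0
After 4 (visit(M)): cur=M back=4 fwd=0
After 5 (visit(J)): cur=J back=5 fwd=0
After 6 (back): cur=M back=4 fwd=1
After 7 (visit(D)): cur=D back=5 fwd=0
After 8 (visit(P)): cur=P back=6 fwd=0
After 9 (visit(W)): cur=W back=7 fwd=0
After 10 (visit(A)): cur=A back=8 fwd=0
After 11 (back): cur=W back=7 fwd=1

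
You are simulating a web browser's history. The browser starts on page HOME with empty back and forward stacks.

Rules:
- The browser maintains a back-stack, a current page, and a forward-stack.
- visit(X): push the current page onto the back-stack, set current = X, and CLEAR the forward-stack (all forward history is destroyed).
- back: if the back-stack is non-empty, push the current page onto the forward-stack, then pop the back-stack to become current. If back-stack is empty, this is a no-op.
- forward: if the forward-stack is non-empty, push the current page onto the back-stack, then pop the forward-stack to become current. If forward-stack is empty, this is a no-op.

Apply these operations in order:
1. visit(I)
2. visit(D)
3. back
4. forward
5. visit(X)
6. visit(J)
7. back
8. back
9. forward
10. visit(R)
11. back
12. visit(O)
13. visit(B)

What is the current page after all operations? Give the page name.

Answer: B

Derivation:
After 1 (visit(I)): cur=I back=1 fwd=0
After 2 (visit(D)): cur=D back=2 fwd=0
After 3 (back): cur=I back=1 fwd=1
After 4 (forward): cur=D back=2 fwd=0
After 5 (visit(X)): cur=X back=3 fwd=0
After 6 (visit(J)): cur=J back=4 fwd=0
After 7 (back): cur=X back=3 fwd=1
After 8 (back): cur=D back=2 fwd=2
After 9 (forward): cur=X back=3 fwd=1
After 10 (visit(R)): cur=R back=4 fwd=0
After 11 (back): cur=X back=3 fwd=1
After 12 (visit(O)): cur=O back=4 fwd=0
After 13 (visit(B)): cur=B back=5 fwd=0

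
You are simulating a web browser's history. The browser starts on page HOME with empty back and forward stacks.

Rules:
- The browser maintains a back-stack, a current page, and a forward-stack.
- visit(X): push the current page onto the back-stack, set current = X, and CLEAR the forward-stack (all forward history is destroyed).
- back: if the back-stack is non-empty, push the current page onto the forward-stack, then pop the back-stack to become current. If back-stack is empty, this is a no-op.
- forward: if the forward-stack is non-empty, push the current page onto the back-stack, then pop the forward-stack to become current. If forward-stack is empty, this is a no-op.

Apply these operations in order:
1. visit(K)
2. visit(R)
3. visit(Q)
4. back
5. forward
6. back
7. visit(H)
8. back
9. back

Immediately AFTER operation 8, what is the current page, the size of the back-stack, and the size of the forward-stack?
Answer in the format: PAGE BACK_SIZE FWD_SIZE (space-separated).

After 1 (visit(K)): cur=K back=1 fwd=0
After 2 (visit(R)): cur=R back=2 fwd=0
After 3 (visit(Q)): cur=Q back=3 fwd=0
After 4 (back): cur=R back=2 fwd=1
After 5 (forward): cur=Q back=3 fwd=0
After 6 (back): cur=R back=2 fwd=1
After 7 (visit(H)): cur=H back=3 fwd=0
After 8 (back): cur=R back=2 fwd=1

R 2 1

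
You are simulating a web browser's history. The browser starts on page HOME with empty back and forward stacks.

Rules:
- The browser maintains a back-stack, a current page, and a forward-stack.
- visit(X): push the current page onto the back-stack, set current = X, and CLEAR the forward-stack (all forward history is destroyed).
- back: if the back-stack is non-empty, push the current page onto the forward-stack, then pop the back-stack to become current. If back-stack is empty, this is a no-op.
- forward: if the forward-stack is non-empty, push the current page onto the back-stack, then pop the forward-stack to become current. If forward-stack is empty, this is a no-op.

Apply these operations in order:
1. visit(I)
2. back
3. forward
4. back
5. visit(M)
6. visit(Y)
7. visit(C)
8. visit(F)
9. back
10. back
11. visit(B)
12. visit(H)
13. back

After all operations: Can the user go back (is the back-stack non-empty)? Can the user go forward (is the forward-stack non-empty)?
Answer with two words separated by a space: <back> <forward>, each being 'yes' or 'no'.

Answer: yes yes

Derivation:
After 1 (visit(I)): cur=I back=1 fwd=0
After 2 (back): cur=HOME back=0 fwd=1
After 3 (forward): cur=I back=1 fwd=0
After 4 (back): cur=HOME back=0 fwd=1
After 5 (visit(M)): cur=M back=1 fwd=0
After 6 (visit(Y)): cur=Y back=2 fwd=0
After 7 (visit(C)): cur=C back=3 fwd=0
After 8 (visit(F)): cur=F back=4 fwd=0
After 9 (back): cur=C back=3 fwd=1
After 10 (back): cur=Y back=2 fwd=2
After 11 (visit(B)): cur=B back=3 fwd=0
After 12 (visit(H)): cur=H back=4 fwd=0
After 13 (back): cur=B back=3 fwd=1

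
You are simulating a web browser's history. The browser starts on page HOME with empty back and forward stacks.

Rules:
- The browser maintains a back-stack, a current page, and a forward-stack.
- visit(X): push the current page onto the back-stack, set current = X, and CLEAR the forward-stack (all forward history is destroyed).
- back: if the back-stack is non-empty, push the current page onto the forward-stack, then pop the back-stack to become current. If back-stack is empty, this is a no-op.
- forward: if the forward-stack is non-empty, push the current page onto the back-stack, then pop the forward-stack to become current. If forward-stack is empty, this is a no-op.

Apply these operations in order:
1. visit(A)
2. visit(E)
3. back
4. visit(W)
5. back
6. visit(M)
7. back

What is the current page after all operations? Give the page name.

Answer: A

Derivation:
After 1 (visit(A)): cur=A back=1 fwd=0
After 2 (visit(E)): cur=E back=2 fwd=0
After 3 (back): cur=A back=1 fwd=1
After 4 (visit(W)): cur=W back=2 fwd=0
After 5 (back): cur=A back=1 fwd=1
After 6 (visit(M)): cur=M back=2 fwd=0
After 7 (back): cur=A back=1 fwd=1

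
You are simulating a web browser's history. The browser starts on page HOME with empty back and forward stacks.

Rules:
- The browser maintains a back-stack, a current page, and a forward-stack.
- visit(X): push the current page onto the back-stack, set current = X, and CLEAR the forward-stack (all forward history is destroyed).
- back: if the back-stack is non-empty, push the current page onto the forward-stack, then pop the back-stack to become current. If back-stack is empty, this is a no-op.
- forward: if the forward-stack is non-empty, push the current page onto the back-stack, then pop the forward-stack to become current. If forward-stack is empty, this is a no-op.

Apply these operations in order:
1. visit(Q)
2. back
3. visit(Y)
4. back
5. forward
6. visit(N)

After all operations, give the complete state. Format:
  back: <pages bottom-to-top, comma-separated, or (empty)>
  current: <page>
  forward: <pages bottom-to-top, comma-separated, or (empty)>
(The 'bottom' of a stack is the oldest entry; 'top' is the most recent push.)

After 1 (visit(Q)): cur=Q back=1 fwd=0
After 2 (back): cur=HOME back=0 fwd=1
After 3 (visit(Y)): cur=Y back=1 fwd=0
After 4 (back): cur=HOME back=0 fwd=1
After 5 (forward): cur=Y back=1 fwd=0
After 6 (visit(N)): cur=N back=2 fwd=0

Answer: back: HOME,Y
current: N
forward: (empty)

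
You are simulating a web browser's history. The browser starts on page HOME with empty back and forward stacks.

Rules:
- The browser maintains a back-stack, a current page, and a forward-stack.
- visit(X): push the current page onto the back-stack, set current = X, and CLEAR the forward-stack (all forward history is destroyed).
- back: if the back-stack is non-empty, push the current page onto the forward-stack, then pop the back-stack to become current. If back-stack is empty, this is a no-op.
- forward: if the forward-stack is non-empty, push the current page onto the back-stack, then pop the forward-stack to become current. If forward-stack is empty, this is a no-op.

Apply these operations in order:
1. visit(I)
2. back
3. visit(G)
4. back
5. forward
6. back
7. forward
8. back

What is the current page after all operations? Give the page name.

Answer: HOME

Derivation:
After 1 (visit(I)): cur=I back=1 fwd=0
After 2 (back): cur=HOME back=0 fwd=1
After 3 (visit(G)): cur=G back=1 fwd=0
After 4 (back): cur=HOME back=0 fwd=1
After 5 (forward): cur=G back=1 fwd=0
After 6 (back): cur=HOME back=0 fwd=1
After 7 (forward): cur=G back=1 fwd=0
After 8 (back): cur=HOME back=0 fwd=1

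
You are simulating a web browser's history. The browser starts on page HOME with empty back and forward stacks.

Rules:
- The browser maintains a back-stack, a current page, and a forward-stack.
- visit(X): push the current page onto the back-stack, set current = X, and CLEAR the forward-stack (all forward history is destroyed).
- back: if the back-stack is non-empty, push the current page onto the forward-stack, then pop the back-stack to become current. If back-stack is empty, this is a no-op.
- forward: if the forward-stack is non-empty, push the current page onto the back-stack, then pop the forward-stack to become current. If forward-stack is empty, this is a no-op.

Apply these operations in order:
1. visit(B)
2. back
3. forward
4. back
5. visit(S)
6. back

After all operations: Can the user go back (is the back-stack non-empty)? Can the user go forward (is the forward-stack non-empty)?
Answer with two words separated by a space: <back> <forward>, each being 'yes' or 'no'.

After 1 (visit(B)): cur=B back=1 fwd=0
After 2 (back): cur=HOME back=0 fwd=1
After 3 (forward): cur=B back=1 fwd=0
After 4 (back): cur=HOME back=0 fwd=1
After 5 (visit(S)): cur=S back=1 fwd=0
After 6 (back): cur=HOME back=0 fwd=1

Answer: no yes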